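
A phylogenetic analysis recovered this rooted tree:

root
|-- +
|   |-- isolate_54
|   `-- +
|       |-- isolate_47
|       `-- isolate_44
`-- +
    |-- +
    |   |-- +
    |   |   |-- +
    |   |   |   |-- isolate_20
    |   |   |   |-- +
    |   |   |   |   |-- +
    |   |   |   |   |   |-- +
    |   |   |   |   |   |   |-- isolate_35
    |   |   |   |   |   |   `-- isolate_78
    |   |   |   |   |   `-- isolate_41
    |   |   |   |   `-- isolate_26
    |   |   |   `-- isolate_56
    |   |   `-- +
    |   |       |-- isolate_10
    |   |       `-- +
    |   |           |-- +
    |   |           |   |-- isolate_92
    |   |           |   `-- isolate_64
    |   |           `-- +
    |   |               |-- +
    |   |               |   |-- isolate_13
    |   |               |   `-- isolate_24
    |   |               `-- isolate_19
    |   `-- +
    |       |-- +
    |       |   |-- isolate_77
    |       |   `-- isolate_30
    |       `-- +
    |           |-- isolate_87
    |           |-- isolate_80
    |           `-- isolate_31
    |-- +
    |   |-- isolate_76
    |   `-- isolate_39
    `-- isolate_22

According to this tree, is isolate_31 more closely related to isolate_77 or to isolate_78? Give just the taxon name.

isolate_77

The MRCA of isolate_31 and isolate_77 subtends ((isolate_77,isolate_30),(isolate_87,isolate_80,isolate_31)) (5 taxa).
The MRCA of isolate_31 and isolate_78 subtends (((isolate_20,(((isolate_35,isolate_78),isolate_41),isolate_26),isolate_56),(isolate_10,((isolate_92,isolate_64),((isolate_13,isolate_24),isolate_19)))),((isolate_77,isolate_30),(isolate_87,isolate_80,isolate_31))) (17 taxa).
The first is nested inside the second, so isolate_31 shares a more recent common ancestor with isolate_77.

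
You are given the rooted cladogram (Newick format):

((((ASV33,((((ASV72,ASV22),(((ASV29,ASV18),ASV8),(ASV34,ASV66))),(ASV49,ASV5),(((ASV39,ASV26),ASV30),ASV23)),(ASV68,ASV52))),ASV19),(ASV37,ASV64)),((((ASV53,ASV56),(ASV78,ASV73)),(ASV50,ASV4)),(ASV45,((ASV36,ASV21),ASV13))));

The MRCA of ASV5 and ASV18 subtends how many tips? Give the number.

13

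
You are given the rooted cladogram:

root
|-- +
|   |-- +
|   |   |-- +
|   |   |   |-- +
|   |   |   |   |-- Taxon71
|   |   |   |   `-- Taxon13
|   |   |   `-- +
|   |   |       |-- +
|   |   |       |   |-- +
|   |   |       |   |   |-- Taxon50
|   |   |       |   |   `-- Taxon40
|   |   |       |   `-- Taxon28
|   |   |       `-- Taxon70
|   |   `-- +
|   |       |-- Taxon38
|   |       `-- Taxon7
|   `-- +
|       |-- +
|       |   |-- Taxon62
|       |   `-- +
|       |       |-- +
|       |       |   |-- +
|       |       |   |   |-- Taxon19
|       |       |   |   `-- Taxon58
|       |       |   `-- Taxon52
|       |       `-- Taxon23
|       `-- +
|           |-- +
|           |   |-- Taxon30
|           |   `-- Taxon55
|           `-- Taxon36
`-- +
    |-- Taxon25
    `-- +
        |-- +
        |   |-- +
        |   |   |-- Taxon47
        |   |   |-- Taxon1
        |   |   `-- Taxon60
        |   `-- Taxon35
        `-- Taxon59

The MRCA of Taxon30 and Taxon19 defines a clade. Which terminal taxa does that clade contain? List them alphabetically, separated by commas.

Tracing Taxon30: it sits inside (Taxon30,Taxon55).
Tracing Taxon19: it sits inside (Taxon19,Taxon58).
The smallest clade enclosing both is ((Taxon62,(((Taxon19,Taxon58),Taxon52),Taxon23)),((Taxon30,Taxon55),Taxon36)); the answer is its 8 terminal taxa in alphabetical order.

Taxon19, Taxon23, Taxon30, Taxon36, Taxon52, Taxon55, Taxon58, Taxon62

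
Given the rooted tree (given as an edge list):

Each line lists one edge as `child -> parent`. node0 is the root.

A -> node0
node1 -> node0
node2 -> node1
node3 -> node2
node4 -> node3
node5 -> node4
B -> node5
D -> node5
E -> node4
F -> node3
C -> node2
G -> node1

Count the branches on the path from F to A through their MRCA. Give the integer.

The MRCA of F and A is the root of the tree.
From F up to that node: 4 branches. From A up to the same node: 1 branch. Total: 4 + 1 = 5.

5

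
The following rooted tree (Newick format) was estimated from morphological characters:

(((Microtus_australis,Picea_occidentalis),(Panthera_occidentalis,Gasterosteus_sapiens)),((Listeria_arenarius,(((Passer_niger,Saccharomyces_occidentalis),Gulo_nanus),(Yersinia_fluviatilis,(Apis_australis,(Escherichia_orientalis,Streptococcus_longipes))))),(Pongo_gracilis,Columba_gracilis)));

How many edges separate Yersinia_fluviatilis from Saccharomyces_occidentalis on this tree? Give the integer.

5

The MRCA of Yersinia_fluviatilis and Saccharomyces_occidentalis is the node subtending (((Passer_niger,Saccharomyces_occidentalis),Gulo_nanus),(Yersinia_fluviatilis,(Apis_australis,(Escherichia_orientalis,Streptococcus_longipes)))).
From Yersinia_fluviatilis up to that node: 2 branches. From Saccharomyces_occidentalis up to the same node: 3 branches. Total: 2 + 3 = 5.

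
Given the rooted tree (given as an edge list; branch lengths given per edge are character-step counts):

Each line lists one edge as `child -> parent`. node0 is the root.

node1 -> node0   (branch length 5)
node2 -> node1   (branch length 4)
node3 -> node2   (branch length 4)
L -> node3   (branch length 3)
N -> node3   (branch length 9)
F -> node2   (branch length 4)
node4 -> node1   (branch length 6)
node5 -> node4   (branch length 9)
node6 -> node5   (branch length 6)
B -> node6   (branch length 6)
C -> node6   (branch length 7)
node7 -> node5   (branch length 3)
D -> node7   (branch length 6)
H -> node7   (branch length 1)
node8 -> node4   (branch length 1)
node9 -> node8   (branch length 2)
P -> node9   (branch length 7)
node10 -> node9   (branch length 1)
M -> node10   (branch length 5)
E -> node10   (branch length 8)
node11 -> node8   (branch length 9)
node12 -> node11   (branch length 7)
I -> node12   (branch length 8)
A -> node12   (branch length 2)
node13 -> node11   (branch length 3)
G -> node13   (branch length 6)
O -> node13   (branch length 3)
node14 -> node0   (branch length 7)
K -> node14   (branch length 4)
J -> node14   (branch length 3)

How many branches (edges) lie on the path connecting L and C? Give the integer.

The MRCA of L and C is the node subtending (((L,N),F),(((B,C),(D,H)),((P,(M,E)),((I,A),(G,O))))).
From L up to that node: 3 branches. From C up to the same node: 4 branches. Total: 3 + 4 = 7.

7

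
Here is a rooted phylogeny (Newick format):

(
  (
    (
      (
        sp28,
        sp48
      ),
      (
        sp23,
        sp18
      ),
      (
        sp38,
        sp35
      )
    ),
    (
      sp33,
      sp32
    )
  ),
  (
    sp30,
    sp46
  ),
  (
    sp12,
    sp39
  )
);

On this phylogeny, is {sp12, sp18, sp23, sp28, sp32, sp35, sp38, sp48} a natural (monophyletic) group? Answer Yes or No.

No

The MRCA of the listed taxa is the root, so the smallest clade containing them is the whole tree.
That clade also contains sp30, sp33, sp39, sp46, which are not in the proposed group, so the group is not monophyletic.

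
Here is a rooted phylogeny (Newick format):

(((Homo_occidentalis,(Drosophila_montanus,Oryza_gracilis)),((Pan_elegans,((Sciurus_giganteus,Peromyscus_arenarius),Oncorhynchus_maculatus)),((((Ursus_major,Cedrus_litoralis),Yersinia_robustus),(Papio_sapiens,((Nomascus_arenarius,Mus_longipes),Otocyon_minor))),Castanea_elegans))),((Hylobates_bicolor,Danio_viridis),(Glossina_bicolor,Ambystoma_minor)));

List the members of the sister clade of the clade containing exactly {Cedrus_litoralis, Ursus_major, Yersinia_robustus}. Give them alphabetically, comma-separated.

The clade containing exactly {Cedrus_litoralis, Ursus_major, Yersinia_robustus} attaches to the tree at the node subtending (((Ursus_major,Cedrus_litoralis),Yersinia_robustus),(Papio_sapiens,((Nomascus_arenarius,Mus_longipes),Otocyon_minor))).
The other lineage descending from that same node — the sister group — is (Papio_sapiens,((Nomascus_arenarius,Mus_longipes),Otocyon_minor)); its 4 tips in alphabetical order are the answer.

Mus_longipes, Nomascus_arenarius, Otocyon_minor, Papio_sapiens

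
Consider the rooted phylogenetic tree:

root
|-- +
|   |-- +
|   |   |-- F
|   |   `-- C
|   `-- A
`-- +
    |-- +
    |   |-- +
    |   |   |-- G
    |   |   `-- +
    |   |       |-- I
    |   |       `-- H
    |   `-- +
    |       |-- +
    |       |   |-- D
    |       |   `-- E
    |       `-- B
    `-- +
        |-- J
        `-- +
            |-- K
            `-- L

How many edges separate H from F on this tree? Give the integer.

The MRCA of H and F is the root of the tree.
From H up to that node: 5 branches. From F up to the same node: 3 branches. Total: 5 + 3 = 8.

8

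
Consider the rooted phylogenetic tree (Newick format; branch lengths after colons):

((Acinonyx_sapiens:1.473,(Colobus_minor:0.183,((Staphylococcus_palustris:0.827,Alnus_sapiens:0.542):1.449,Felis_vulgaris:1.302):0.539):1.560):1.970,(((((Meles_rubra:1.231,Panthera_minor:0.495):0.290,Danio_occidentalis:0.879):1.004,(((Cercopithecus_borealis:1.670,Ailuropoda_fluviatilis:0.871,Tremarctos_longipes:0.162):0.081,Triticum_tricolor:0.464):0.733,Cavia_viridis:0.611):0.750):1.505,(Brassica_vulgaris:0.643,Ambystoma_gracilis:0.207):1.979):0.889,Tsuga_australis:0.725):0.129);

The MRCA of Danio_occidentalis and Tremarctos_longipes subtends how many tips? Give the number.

The MRCA of Danio_occidentalis and Tremarctos_longipes is the node subtending (((Meles_rubra,Panthera_minor),Danio_occidentalis),(((Cercopithecus_borealis,Ailuropoda_fluviatilis,Tremarctos_longipes),Triticum_tricolor),Cavia_viridis)).
That clade contains 8 terminal taxa: Ailuropoda_fluviatilis, Cavia_viridis, Cercopithecus_borealis, Danio_occidentalis, Meles_rubra, Panthera_minor, Tremarctos_longipes, Triticum_tricolor.

8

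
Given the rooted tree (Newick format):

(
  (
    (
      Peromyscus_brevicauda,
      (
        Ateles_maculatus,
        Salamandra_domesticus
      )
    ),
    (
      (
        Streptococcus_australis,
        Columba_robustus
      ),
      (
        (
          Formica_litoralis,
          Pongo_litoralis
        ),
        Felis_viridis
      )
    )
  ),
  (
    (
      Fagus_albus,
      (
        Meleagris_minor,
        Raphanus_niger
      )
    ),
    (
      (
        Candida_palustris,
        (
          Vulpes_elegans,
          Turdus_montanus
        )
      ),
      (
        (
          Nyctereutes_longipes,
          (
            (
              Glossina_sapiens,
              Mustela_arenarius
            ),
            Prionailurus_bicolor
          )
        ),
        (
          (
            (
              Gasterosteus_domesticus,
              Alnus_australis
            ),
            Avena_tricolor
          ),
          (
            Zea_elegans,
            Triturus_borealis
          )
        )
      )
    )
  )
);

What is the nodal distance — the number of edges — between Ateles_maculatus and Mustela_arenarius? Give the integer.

The MRCA of Ateles_maculatus and Mustela_arenarius is the root of the tree.
From Ateles_maculatus up to that node: 4 branches. From Mustela_arenarius up to the same node: 7 branches. Total: 4 + 7 = 11.

11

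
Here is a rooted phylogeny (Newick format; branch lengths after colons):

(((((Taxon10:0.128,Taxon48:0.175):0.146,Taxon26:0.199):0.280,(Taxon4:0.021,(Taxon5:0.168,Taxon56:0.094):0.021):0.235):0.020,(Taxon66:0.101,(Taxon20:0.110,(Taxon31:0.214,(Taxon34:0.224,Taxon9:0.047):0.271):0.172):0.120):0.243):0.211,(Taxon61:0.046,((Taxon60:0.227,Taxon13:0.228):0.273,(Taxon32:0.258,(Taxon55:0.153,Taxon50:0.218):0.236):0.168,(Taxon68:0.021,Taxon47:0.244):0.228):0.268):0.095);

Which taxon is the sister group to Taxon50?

Taxon55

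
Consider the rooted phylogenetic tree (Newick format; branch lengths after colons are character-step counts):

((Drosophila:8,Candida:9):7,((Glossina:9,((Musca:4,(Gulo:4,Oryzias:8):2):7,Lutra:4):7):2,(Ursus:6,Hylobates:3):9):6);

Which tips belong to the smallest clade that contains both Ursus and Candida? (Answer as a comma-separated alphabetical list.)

Tracing Ursus: it sits inside (Ursus,Hylobates).
Tracing Candida: it sits inside (Drosophila,Candida).
The smallest clade enclosing both is the whole tree (their MRCA is the root), so the answer is all 9 tips in alphabetical order.

Candida, Drosophila, Glossina, Gulo, Hylobates, Lutra, Musca, Oryzias, Ursus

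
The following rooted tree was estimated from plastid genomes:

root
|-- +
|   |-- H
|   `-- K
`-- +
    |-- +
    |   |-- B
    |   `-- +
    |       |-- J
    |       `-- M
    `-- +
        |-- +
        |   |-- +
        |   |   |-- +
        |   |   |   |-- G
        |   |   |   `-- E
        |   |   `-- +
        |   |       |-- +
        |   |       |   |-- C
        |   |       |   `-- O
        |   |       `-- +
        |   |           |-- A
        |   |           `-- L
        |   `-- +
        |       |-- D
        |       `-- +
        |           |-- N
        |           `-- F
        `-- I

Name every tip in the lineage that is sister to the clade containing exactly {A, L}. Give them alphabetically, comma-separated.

The clade containing exactly {A, L} attaches to the tree at the node subtending ((C,O),(A,L)).
The other lineage descending from that same node — the sister group — is (C,O); its 2 tips in alphabetical order are the answer.

C, O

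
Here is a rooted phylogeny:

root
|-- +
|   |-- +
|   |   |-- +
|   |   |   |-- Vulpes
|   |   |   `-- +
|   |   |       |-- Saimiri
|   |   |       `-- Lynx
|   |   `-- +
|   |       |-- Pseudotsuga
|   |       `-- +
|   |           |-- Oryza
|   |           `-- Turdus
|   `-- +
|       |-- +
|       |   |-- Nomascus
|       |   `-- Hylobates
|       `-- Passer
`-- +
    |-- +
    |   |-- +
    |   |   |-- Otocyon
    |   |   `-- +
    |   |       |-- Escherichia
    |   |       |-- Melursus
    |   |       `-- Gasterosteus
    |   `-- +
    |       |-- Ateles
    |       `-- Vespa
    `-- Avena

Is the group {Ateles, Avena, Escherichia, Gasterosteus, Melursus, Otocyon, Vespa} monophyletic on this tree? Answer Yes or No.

The most recent common ancestor of these taxa subtends (((Otocyon,(Escherichia,Melursus,Gasterosteus)),(Ateles,Vespa)),Avena).
That clade has exactly 7 tips — every listed taxon and nothing else — so the group is monophyletic.

Yes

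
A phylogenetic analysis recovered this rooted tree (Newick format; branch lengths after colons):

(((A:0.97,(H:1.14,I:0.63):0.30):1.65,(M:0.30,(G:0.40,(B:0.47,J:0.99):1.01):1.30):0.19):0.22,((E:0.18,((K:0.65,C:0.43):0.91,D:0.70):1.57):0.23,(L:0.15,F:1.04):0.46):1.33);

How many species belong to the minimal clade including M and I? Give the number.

The MRCA of M and I is the node subtending ((A,(H,I)),(M,(G,(B,J)))).
That clade contains 7 terminal taxa: A, B, G, H, I, J, M.

7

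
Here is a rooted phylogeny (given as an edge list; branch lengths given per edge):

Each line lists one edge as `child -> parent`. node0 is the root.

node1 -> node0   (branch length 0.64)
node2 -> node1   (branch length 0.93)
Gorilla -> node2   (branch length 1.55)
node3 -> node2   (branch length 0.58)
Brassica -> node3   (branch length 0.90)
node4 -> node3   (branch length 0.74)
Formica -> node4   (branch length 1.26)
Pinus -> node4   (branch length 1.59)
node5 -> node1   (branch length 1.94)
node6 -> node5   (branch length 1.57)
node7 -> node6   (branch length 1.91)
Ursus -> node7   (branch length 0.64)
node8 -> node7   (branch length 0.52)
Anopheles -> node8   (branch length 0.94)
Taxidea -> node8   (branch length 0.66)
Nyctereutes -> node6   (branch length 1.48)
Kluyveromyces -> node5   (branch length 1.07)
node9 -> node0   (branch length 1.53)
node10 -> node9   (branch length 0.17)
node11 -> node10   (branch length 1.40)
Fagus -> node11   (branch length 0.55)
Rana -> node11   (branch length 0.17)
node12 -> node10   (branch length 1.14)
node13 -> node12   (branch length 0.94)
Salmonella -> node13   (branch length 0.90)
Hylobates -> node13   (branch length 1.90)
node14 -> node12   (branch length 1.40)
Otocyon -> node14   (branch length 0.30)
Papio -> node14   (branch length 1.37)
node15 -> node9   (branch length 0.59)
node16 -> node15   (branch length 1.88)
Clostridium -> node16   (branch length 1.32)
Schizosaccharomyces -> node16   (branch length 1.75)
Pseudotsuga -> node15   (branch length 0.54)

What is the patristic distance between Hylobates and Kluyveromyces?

9.33

The path runs Hylobates → … → MRCA → … → Kluyveromyces; the MRCA is the root of the tree.
Branch lengths along that path: 1.90 + 0.94 + 1.14 + 0.17 + 1.53 + 0.64 + 1.94 + 1.07 = 9.33.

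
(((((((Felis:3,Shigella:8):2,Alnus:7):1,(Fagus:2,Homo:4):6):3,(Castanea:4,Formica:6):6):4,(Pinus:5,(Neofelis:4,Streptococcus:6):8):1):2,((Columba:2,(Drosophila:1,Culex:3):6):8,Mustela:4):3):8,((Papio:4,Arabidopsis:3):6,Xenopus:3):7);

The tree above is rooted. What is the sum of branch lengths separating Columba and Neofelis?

The path runs Columba → … → MRCA → … → Neofelis; the MRCA is the node subtending ((((((Felis,Shigella),Alnus),(Fagus,Homo)),(Castanea,Formica)),(Pinus,(Neofelis,Streptococcus))),((Columba,(Drosophila,Culex)),Mustela)).
Branch lengths along that path: 2 + 8 + 3 + 2 + 1 + 8 + 4 = 28.

28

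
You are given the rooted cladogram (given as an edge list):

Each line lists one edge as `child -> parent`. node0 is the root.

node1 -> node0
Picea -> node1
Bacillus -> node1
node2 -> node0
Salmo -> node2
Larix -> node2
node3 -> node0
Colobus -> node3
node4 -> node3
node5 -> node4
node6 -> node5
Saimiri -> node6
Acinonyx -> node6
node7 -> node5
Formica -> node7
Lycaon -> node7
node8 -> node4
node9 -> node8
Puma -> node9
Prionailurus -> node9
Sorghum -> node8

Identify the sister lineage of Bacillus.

Bacillus attaches to the tree at the node subtending (Picea,Bacillus).
The other lineage descending from that same node — the sister group — is the single tip Picea.

Picea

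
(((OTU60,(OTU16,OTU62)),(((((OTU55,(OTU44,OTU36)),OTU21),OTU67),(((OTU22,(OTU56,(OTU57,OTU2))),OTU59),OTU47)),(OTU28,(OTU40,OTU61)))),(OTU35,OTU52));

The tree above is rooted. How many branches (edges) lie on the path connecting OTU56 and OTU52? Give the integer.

The MRCA of OTU56 and OTU52 is the root of the tree.
From OTU56 up to that node: 8 branches. From OTU52 up to the same node: 2 branches. Total: 8 + 2 = 10.

10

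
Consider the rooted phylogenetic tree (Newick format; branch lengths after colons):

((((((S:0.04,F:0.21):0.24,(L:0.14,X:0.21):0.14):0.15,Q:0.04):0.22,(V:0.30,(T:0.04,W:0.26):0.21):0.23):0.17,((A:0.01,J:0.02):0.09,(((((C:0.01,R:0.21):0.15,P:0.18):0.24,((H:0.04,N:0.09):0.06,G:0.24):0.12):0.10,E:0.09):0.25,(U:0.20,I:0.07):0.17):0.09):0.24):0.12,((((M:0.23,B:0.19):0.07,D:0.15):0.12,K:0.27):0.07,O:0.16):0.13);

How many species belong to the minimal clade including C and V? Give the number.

19

The MRCA of C and V is the node subtending (((((S,F),(L,X)),Q),(V,(T,W))),((A,J),(((((C,R),P),((H,N),G)),E),(U,I)))).
That clade contains 19 terminal taxa: A, C, E, F, G, H, I, J, L, N, P, Q, R, S, T, U, V, W, X.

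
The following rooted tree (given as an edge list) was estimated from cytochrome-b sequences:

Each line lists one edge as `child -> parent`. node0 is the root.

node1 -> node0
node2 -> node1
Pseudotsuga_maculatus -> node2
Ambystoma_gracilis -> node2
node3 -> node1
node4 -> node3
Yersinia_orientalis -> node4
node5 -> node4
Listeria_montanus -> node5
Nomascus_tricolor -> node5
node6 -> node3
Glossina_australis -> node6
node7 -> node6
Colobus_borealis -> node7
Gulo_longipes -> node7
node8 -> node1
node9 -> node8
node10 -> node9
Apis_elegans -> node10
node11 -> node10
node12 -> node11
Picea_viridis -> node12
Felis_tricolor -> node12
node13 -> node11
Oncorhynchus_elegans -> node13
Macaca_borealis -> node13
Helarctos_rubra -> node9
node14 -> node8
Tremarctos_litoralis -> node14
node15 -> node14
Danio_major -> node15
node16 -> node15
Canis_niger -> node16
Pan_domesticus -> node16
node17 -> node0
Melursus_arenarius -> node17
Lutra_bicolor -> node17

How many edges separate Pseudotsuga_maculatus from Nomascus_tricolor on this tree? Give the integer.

6

The MRCA of Pseudotsuga_maculatus and Nomascus_tricolor is the node subtending ((Pseudotsuga_maculatus,Ambystoma_gracilis),((Yersinia_orientalis,(Listeria_montanus,Nomascus_tricolor)),(Glossina_australis,(Colobus_borealis,Gulo_longipes))),(((Apis_elegans,((Picea_viridis,Felis_tricolor),(Oncorhynchus_elegans,Macaca_borealis))),Helarctos_rubra),(Tremarctos_litoralis,(Danio_major,(Canis_niger,Pan_domesticus))))).
From Pseudotsuga_maculatus up to that node: 2 branches. From Nomascus_tricolor up to the same node: 4 branches. Total: 2 + 4 = 6.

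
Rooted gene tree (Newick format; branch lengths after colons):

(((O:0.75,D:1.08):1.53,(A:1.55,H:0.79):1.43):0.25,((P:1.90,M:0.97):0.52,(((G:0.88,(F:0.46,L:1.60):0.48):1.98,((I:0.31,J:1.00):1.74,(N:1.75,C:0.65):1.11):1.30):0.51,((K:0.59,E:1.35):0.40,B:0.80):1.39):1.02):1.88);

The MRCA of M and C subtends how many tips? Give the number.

The MRCA of M and C is the node subtending ((P,M),(((G,(F,L)),((I,J),(N,C))),((K,E),B))).
That clade contains 12 terminal taxa: B, C, E, F, G, I, J, K, L, M, N, P.

12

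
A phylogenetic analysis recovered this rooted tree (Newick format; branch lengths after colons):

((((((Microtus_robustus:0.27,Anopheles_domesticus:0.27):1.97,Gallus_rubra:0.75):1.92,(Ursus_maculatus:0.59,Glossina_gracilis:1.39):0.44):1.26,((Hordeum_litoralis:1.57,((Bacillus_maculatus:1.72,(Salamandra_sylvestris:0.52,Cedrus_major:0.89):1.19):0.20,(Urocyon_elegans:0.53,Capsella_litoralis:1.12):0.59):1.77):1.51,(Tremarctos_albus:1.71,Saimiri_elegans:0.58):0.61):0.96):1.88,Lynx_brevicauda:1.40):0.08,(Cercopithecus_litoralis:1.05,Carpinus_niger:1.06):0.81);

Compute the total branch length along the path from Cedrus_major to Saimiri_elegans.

6.75

The path runs Cedrus_major → … → MRCA → … → Saimiri_elegans; the MRCA is the node subtending ((Hordeum_litoralis,((Bacillus_maculatus,(Salamandra_sylvestris,Cedrus_major)),(Urocyon_elegans,Capsella_litoralis))),(Tremarctos_albus,Saimiri_elegans)).
Branch lengths along that path: 0.89 + 1.19 + 0.20 + 1.77 + 1.51 + 0.61 + 0.58 = 6.75.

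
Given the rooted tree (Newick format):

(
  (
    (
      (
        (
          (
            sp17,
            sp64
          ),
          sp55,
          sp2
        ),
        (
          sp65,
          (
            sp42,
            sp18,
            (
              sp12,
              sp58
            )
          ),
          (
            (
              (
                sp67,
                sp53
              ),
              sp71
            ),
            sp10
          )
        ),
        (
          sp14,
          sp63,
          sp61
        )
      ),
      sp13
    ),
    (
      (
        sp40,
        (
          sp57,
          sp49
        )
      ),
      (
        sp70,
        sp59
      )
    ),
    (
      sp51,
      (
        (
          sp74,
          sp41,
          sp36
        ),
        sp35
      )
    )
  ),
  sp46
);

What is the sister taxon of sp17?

sp17 attaches to the tree at the node subtending (sp17,sp64).
The other lineage descending from that same node — the sister group — is the single tip sp64.

sp64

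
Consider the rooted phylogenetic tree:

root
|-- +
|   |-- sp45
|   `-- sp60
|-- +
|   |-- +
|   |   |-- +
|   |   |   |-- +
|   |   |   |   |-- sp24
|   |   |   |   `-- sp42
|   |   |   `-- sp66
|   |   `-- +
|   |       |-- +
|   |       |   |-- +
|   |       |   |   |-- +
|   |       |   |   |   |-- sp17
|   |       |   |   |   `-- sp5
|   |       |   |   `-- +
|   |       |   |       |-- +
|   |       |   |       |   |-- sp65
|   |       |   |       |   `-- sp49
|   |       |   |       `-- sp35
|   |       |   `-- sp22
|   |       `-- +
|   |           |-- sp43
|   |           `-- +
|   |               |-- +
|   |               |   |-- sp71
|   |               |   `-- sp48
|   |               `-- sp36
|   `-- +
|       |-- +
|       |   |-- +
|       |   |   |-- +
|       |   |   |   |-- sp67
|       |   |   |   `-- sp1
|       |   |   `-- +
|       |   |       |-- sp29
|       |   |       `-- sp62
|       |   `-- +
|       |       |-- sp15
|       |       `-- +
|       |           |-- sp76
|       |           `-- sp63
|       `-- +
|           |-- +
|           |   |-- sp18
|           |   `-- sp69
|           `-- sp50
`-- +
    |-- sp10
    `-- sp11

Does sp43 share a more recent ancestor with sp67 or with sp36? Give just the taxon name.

sp36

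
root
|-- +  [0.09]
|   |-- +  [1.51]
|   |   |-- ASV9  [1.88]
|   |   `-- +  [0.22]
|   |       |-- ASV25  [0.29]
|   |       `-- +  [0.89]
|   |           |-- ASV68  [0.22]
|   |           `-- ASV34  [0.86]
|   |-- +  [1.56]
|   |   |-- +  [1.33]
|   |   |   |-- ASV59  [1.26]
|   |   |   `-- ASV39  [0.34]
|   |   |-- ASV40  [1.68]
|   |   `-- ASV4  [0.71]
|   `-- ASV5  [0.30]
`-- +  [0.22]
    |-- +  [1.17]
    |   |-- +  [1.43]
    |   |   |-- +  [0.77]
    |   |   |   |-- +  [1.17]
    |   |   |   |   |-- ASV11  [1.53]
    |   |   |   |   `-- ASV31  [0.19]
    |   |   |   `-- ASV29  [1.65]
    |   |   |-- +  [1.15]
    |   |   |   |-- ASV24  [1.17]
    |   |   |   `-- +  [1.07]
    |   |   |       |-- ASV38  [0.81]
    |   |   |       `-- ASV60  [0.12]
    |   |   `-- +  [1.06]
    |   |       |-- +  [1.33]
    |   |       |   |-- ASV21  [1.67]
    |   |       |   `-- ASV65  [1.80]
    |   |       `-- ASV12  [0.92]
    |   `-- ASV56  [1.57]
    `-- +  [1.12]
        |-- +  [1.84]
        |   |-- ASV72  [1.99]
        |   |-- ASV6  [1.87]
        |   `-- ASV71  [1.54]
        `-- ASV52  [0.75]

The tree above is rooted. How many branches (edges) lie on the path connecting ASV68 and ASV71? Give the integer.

The MRCA of ASV68 and ASV71 is the root of the tree.
From ASV68 up to that node: 5 branches. From ASV71 up to the same node: 4 branches. Total: 5 + 4 = 9.

9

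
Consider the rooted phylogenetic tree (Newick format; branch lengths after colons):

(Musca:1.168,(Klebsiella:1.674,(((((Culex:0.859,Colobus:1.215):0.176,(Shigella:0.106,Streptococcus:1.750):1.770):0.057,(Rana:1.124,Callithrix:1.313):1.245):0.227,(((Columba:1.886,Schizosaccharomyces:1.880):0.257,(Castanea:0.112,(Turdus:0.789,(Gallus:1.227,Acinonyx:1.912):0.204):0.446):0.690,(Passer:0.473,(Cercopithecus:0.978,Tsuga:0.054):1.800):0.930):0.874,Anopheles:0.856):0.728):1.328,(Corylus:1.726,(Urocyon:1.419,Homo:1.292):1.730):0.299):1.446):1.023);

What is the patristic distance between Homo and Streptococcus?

8.453

The path runs Homo → … → MRCA → … → Streptococcus; the MRCA is the node subtending (((((Culex,Colobus),(Shigella,Streptococcus)),(Rana,Callithrix)),(((Columba,Schizosaccharomyces),(Castanea,(Turdus,(Gallus,Acinonyx))),(Passer,(Cercopithecus,Tsuga))),Anopheles)),(Corylus,(Urocyon,Homo))).
Branch lengths along that path: 1.292 + 1.730 + 0.299 + 1.328 + 0.227 + 0.057 + 1.770 + 1.750 = 8.453.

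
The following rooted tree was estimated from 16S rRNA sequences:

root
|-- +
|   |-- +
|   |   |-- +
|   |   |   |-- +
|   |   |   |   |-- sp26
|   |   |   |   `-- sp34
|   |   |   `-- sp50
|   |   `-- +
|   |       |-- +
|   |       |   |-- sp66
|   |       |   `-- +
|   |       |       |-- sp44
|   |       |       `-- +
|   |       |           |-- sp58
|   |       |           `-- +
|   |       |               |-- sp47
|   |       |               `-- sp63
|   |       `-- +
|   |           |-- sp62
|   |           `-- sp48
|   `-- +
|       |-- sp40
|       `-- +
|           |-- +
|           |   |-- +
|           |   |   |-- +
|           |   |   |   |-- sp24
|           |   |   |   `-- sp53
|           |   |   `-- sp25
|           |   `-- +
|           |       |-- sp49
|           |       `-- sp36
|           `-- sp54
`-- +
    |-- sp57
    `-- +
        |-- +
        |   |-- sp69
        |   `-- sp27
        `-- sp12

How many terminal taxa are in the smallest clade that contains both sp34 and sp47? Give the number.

10

The MRCA of sp34 and sp47 is the node subtending (((sp26,sp34),sp50),((sp66,(sp44,(sp58,(sp47,sp63)))),(sp62,sp48))).
That clade contains 10 terminal taxa: sp26, sp34, sp44, sp47, sp48, sp50, sp58, sp62, sp63, sp66.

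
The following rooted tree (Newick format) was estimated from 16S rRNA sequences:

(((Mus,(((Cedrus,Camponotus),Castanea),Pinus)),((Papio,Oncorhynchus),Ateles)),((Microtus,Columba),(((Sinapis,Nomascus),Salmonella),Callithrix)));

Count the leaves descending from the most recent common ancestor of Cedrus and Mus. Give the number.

5

The MRCA of Cedrus and Mus is the node subtending (Mus,(((Cedrus,Camponotus),Castanea),Pinus)).
That clade contains 5 terminal taxa: Camponotus, Castanea, Cedrus, Mus, Pinus.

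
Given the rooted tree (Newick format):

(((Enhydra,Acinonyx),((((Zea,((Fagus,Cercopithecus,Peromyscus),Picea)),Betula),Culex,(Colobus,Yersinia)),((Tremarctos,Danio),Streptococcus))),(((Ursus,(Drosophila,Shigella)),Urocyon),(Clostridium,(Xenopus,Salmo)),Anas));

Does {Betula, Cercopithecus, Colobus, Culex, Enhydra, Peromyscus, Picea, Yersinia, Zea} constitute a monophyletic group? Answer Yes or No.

The MRCA of the listed taxa subtends ((Enhydra,Acinonyx),((((Zea,((Fagus,Cercopithecus,Peromyscus),Picea)),Betula),Culex,(Colobus,Yersinia)),((Tremarctos,Danio),Streptococcus))).
That clade also contains Acinonyx, Danio, Fagus, Streptococcus, Tremarctos, which are not in the proposed group, so the group is not monophyletic.

No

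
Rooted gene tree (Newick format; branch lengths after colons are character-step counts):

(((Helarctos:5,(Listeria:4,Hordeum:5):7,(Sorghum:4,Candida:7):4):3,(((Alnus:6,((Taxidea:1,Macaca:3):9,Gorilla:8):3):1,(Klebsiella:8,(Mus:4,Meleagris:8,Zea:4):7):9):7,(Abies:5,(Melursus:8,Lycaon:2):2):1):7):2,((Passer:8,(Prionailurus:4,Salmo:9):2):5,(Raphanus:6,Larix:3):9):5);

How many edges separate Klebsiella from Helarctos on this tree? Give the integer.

The MRCA of Klebsiella and Helarctos is the node subtending ((Helarctos,(Listeria,Hordeum),(Sorghum,Candida)),(((Alnus,((Taxidea,Macaca),Gorilla)),(Klebsiella,(Mus,Meleagris,Zea))),(Abies,(Melursus,Lycaon)))).
From Klebsiella up to that node: 4 branches. From Helarctos up to the same node: 2 branches. Total: 4 + 2 = 6.

6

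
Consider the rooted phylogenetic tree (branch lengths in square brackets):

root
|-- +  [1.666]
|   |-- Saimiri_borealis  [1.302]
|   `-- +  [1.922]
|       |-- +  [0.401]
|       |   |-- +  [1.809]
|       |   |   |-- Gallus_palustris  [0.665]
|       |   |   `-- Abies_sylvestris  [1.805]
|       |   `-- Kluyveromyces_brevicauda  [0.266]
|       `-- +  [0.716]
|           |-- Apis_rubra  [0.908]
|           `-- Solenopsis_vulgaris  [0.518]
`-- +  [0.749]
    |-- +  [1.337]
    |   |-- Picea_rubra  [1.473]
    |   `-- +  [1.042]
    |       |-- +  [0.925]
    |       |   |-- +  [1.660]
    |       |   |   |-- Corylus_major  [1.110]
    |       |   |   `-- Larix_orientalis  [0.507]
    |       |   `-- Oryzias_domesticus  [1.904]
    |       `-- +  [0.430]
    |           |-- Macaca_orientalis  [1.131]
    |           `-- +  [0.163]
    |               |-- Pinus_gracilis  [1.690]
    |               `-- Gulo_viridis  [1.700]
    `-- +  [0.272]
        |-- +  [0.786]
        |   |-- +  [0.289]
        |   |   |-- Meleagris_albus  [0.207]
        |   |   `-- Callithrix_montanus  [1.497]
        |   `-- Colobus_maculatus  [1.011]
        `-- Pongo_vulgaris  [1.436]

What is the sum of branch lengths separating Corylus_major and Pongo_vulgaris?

7.782

The path runs Corylus_major → … → MRCA → … → Pongo_vulgaris; the MRCA is the node subtending ((Picea_rubra,(((Corylus_major,Larix_orientalis),Oryzias_domesticus),(Macaca_orientalis,(Pinus_gracilis,Gulo_viridis)))),(((Meleagris_albus,Callithrix_montanus),Colobus_maculatus),Pongo_vulgaris)).
Branch lengths along that path: 1.110 + 1.660 + 0.925 + 1.042 + 1.337 + 0.272 + 1.436 = 7.782.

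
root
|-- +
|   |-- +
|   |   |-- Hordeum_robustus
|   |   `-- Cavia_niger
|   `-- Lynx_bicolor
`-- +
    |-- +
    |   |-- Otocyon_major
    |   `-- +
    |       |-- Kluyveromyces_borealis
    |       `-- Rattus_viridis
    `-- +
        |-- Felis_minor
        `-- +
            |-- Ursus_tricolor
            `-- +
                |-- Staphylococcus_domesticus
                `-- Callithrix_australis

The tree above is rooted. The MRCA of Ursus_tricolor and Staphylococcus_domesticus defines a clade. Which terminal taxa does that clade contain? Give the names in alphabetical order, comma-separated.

Callithrix_australis, Staphylococcus_domesticus, Ursus_tricolor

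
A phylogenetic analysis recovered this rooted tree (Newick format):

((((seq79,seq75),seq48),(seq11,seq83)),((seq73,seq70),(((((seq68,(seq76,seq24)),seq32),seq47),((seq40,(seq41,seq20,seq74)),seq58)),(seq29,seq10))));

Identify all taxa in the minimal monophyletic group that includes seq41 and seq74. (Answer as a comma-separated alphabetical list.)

Tracing seq41: it sits inside (seq41,seq20,seq74).
Tracing seq74: it sits inside (seq41,seq20,seq74).
The smallest clade enclosing both is (seq41,seq20,seq74); the answer is its 3 terminal taxa in alphabetical order.

seq20, seq41, seq74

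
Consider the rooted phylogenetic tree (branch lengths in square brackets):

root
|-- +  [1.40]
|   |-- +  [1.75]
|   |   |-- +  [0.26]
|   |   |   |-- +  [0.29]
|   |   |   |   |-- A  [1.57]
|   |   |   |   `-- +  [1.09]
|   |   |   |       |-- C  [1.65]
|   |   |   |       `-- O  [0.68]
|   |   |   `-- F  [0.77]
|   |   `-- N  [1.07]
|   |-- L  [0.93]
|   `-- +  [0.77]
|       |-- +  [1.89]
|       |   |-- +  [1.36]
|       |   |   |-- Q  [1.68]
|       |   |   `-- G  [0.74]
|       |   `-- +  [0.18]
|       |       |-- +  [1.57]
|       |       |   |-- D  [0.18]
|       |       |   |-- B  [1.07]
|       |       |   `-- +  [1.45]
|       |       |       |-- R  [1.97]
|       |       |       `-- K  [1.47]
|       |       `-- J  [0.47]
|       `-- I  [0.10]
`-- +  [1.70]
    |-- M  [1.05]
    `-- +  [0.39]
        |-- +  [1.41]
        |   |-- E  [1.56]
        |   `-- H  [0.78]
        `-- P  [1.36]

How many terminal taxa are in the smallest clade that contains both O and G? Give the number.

14

The MRCA of O and G is the node subtending ((((A,(C,O)),F),N),L,(((Q,G),((D,B,(R,K)),J)),I)).
That clade contains 14 terminal taxa: A, B, C, D, F, G, I, J, K, L, N, O, Q, R.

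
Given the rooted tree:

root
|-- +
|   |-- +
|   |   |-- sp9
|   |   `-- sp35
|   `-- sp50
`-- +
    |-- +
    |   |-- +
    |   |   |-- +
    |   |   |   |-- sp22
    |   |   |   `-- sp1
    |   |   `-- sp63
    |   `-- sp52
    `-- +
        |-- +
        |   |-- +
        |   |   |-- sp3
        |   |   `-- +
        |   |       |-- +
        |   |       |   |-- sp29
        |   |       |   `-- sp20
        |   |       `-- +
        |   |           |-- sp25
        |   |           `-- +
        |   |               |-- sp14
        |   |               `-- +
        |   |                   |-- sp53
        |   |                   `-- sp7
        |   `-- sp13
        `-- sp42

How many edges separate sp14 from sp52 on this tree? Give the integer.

9

The MRCA of sp14 and sp52 is the node subtending ((((sp22,sp1),sp63),sp52),(((sp3,((sp29,sp20),(sp25,(sp14,(sp53,sp7))))),sp13),sp42)).
From sp14 up to that node: 7 branches. From sp52 up to the same node: 2 branches. Total: 7 + 2 = 9.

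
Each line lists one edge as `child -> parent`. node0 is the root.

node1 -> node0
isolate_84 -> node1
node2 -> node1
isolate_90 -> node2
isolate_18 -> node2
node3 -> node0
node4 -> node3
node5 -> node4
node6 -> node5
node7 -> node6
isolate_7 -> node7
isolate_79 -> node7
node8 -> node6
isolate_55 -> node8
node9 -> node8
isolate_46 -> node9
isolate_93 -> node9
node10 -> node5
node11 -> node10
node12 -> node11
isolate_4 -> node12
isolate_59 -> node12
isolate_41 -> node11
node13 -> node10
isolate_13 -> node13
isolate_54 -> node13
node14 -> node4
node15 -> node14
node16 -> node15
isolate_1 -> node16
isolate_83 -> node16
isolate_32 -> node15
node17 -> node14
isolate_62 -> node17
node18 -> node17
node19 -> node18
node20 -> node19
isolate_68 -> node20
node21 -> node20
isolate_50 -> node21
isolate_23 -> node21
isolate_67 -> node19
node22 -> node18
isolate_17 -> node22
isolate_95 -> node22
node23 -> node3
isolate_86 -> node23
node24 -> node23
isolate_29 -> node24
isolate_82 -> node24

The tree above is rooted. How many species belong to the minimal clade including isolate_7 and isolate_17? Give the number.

The MRCA of isolate_7 and isolate_17 is the node subtending ((((isolate_7,isolate_79),(isolate_55,(isolate_46,isolate_93))),(((isolate_4,isolate_59),isolate_41),(isolate_13,isolate_54))),(((isolate_1,isolate_83),isolate_32),(isolate_62,(((isolate_68,(isolate_50,isolate_23)),isolate_67),(isolate_17,isolate_95))))).
That clade contains 20 terminal taxa: isolate_1, isolate_13, isolate_17, isolate_23, isolate_32, isolate_4, isolate_41, isolate_46, isolate_50, isolate_54, isolate_55, isolate_59, isolate_62, isolate_67, isolate_68, isolate_7, isolate_79, isolate_83, isolate_93, isolate_95.

20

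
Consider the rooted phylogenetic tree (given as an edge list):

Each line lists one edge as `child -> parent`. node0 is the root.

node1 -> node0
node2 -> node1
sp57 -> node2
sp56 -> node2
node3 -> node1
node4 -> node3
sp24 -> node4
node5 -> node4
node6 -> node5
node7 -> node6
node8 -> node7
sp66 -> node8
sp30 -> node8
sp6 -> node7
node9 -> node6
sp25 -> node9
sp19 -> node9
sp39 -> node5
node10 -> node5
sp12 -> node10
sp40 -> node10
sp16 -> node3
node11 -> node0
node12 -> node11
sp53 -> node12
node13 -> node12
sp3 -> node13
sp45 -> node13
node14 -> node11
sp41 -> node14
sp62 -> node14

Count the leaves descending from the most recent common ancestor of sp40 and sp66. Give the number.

8

The MRCA of sp40 and sp66 is the node subtending ((((sp66,sp30),sp6),(sp25,sp19)),sp39,(sp12,sp40)).
That clade contains 8 terminal taxa: sp12, sp19, sp25, sp30, sp39, sp40, sp6, sp66.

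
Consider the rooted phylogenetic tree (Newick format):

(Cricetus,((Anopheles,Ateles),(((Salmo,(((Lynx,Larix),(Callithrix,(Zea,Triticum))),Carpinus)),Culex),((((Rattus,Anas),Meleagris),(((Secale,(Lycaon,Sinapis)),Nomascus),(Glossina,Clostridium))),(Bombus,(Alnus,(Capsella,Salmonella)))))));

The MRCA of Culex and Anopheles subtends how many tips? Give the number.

23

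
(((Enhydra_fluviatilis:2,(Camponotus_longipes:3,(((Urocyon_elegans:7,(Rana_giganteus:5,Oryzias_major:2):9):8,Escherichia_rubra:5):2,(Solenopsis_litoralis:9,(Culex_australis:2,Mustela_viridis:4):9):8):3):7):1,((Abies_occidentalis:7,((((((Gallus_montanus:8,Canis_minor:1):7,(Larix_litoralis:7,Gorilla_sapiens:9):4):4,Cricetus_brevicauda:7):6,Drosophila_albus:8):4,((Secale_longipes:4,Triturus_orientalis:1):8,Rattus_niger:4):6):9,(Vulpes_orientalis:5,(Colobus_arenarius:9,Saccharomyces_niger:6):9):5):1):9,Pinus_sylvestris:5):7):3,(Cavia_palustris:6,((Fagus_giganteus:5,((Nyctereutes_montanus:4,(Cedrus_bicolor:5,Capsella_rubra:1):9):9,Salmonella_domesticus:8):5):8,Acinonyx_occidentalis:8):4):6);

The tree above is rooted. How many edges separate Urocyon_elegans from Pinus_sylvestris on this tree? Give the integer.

8

The MRCA of Urocyon_elegans and Pinus_sylvestris is the node subtending ((Enhydra_fluviatilis,(Camponotus_longipes,(((Urocyon_elegans,(Rana_giganteus,Oryzias_major)),Escherichia_rubra),(Solenopsis_litoralis,(Culex_australis,Mustela_viridis))))),((Abies_occidentalis,((((((Gallus_montanus,Canis_minor),(Larix_litoralis,Gorilla_sapiens)),Cricetus_brevicauda),Drosophila_albus),((Secale_longipes,Triturus_orientalis),Rattus_niger)),(Vulpes_orientalis,(Colobus_arenarius,Saccharomyces_niger)))),Pinus_sylvestris)).
From Urocyon_elegans up to that node: 6 branches. From Pinus_sylvestris up to the same node: 2 branches. Total: 6 + 2 = 8.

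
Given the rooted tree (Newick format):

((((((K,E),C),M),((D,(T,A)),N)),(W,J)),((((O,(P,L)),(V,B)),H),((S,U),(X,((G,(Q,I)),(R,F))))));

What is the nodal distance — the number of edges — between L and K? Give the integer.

12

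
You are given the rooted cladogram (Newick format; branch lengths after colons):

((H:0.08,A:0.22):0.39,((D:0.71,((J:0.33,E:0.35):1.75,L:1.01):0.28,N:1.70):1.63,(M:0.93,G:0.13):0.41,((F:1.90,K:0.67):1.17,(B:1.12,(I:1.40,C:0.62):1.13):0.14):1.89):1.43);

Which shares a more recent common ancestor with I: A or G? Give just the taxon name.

The MRCA of I and G subtends ((D,((J,E),L),N),(M,G),((F,K),(B,(I,C)))) (12 taxa).
The MRCA of I and A is the root, subtending the entire tree (14 taxa).
The first is nested inside the second, so I shares a more recent common ancestor with G.

G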